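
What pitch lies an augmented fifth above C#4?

G##4

Counting five letter names up from C lands on G.
An augmented fifth spans 8 semitones, so from C#4 the target pitch is G##4.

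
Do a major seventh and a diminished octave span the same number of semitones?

A major seventh = 11 semitones = a diminished octave; enharmonically equal.

Yes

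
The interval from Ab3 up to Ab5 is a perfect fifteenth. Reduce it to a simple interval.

Take out an octave (7 from the number): 15 − 7 = 8.
That makes a perfect fifteenth a compound perfect octave — an octave plus a perfect octave.

perfect octave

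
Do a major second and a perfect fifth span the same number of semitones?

No

A major second spans 2 semitones; a perfect fifth spans 7 semitones. They differ by 5.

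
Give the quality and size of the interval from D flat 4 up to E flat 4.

M2

D to E spans two letter names (D-E), so the interval is some kind of second.
Db4 to Eb4 is 2 semitones, matching the major second exactly, so the quality is major.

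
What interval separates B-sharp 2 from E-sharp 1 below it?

perfect twelfth

Descending from B#2 to E#1 is the same interval as ascending E#1 to B#2.
E to B spans five letter names (E-F-G-A-B), plus an octave — that makes it a twelfth of some quality.
E#1 to B#2 is 19 semitones, matching the perfect twelfth exactly, so the quality is perfect.
(Equivalently, a compound perfect fifth: a perfect fifth plus an octave.)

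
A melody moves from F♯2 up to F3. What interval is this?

F to F is the same letter name, plus an octave — that makes it an octave of some quality.
A perfect octave would be 12 semitones; F#2 to F3 is 11, one semitone narrower, so the interval is diminished.

diminished octave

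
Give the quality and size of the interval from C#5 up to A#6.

major thirteenth

C to A spans six letter names (C-D-E-F-G-A), plus an octave, so the interval is some kind of thirteenth.
Counting semitones, C#5→A#6 is 21, which is the major thirteenth.
(Equivalently, a compound major sixth: a major sixth plus an octave.)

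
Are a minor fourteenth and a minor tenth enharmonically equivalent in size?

No

22 semitones (minor fourteenth) vs 15 semitones (minor tenth): not equal.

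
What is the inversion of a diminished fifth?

augmented 4th

Inverted interval numbers add to nine, so a fifth pairs with a fourth (5 + 4 = 9).
The quality also flips — diminished becomes augmented — giving an augmented fourth.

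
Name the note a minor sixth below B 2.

The sixth takes the letter from B down to D.
Moving 8 semitones down from B2 (the size of a minor sixth) reaches D#2.

D-sharp 2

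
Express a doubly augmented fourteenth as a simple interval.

Take out an octave (7 from the number): 14 − 7 = 7.
That makes a doubly augmented fourteenth a compound doubly augmented seventh — an octave plus a doubly augmented seventh.

doubly augmented 7th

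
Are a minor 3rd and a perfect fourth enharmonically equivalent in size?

A minor third spans 3 semitones; a perfect fourth spans 5 semitones. They differ by 2.

No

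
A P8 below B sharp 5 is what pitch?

An octave keeps the letter name B, an octave down from B.
A perfect octave spans 12 semitones, so from B#5 the target pitch is B#4.

B sharp 4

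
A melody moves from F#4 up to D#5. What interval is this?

major 6th

F to D spans six letter names (F-G-A-B-C-D) — that makes it a sixth of some quality.
The major sixth spans 9 semitones, and F#4 to D#5 is exactly 9 semitones — so this is a major sixth.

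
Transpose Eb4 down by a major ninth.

Db3

Two letters down from E (plus an octave) reaches D.
Moving 14 semitones down from Eb4 (the size of a major ninth) reaches Db3.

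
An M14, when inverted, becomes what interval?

First reduce the compound major fourteenth to its simple form, a major seventh.
The rule of nine gives the new number: 9 − 7 = 2, so a seventh becomes a second.
Quality inverts too: major becomes minor. That makes the inversion a minor second.

minor 2nd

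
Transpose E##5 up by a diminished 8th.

E#6

The letter stays E (same as the start), shifted an octave up.
A diminished octave spans 11 semitones, so from E##5 the target pitch is E#6.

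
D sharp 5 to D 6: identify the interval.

D to D is the same letter name, plus an octave — that makes it an octave of some quality.
D#5 to D6 spans 11 semitones — one semitone narrower than the perfect octave (12) — giving a diminished octave.

d8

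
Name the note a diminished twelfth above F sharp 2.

C 4

The twelfth's letter: F up five letter names plus an octave → C.
A diminished twelfth is 18 semitones; 18 semitones up from F#2 gives C4.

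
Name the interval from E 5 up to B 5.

perfect fifth

E to B spans five letter names (E-F-G-A-B): a fifth.
E5 to B5 is 7 semitones, matching the perfect fifth exactly, so the quality is perfect.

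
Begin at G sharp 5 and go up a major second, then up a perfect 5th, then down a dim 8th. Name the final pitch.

E double-sharp 5

G#5 up a major second → A#5 (2 semitones).
Up a perfect fifth from A#5: E#6 (7 semitones up).
Down a diminished octave from E#6: E##5 (11 semitones down).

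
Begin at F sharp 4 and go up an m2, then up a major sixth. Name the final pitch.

F#4 up a minor second → G4 (1 semitone).
G4 up a major sixth → E5 (9 semitones).

E 5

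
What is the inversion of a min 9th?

First reduce the compound minor ninth to its simple form, a minor second.
Interval numbers invert to sum to nine: 2 + 7 = 9, so a second inverts to a seventh.
Quality inverts too: minor becomes major. That makes the inversion a major seventh.

major seventh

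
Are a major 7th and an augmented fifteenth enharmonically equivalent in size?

No

A major seventh is 11 semitones but an augmented fifteenth is 25 semitones — different sizes.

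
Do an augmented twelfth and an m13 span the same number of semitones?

An augmented twelfth = 20 semitones = a minor thirteenth; enharmonically equal.

Yes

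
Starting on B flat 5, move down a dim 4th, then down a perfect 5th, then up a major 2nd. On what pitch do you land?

C sharp 5

Down a diminished fourth from Bb5: F#5 (4 semitones down).
F#5 down a perfect fifth → B4 (7 semitones).
A major second up from B4 is C#5.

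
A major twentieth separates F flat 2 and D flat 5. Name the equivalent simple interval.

major 6th

Take out 2 octaves (14 from the number): 20 − 14 = 6.
That makes a major twentieth a compound major sixth — 2 octaves plus a major sixth.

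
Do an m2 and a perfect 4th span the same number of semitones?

No

A minor second spans 1 semitone; a perfect fourth spans 5 semitones. They differ by 4.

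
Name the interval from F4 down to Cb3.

A11

Descending from F4 to Cb3 is the same interval as ascending Cb3 to F4.
C to F spans four letter names (C-D-E-F), plus an octave — that makes it an eleventh of some quality.
Cb3 to F4 spans 18 semitones — one semitone wider than the perfect eleventh (17) — giving an augmented eleventh.
(Equivalently, a compound augmented fourth: an augmented fourth plus an octave.)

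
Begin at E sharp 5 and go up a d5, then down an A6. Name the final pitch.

D flat 5

Up a diminished fifth from E#5: B5 (6 semitones up).
B5 down an augmented sixth → Db5 (10 semitones).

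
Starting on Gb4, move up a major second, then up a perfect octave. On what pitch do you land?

A major second up from Gb4 is Ab4.
Up a perfect octave from Ab4: Ab5 (12 semitones up).

Ab5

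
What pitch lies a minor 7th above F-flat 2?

The seventh takes the letter from F up to E.
A minor seventh spans 10 semitones, so from Fb2 the target pitch is Ebb3.

E-double-flat 3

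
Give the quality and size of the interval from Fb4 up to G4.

F to G spans two letter names (F-G), so the interval is some kind of second.
Fb4 to G4 spans 3 semitones — one semitone wider than the major second (2) — giving an augmented second.

augmented second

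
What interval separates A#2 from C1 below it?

augmented thirteenth

Descending from A#2 to C1 is the same interval as ascending C1 to A#2.
C to A spans six letter names (C-D-E-F-G-A), plus an octave, so the interval is some kind of thirteenth.
C1 to A#2 spans 22 semitones — one semitone wider than the major thirteenth (21) — giving an augmented thirteenth.
(Equivalently, a compound augmented sixth: an augmented sixth plus an octave.)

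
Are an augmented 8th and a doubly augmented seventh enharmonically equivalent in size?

Yes

Both span 13 semitones: an augmented octave and a doubly augmented seventh are the same chromatic distance.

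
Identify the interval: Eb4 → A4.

augmented fourth

E to A spans four letter names (E-F-G-A): a fourth.
A perfect fourth would be 5 semitones; Eb4 to A4 is 6, one semitone wider, so the interval is augmented.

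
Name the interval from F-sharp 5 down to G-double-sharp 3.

diminished fourteenth

Descending from F#5 to G##3 is the same interval as ascending G##3 to F#5.
G to F spans seven letter names (G-A-B-C-D-E-F), plus an octave — that makes it a fourteenth of some quality.
G##3 to F#5 spans 21 semitones — two semitones narrower than the major fourteenth (23) — giving a diminished fourteenth.
(Equivalently, a compound diminished seventh: a diminished seventh plus an octave.)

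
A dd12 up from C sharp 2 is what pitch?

Counting five letter names plus an octave up from C lands on G.
Moving 17 semitones up from C#2 (the size of a doubly diminished twelfth) reaches Gb3.

G flat 3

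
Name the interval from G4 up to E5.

G to E spans six letter names (G-A-B-C-D-E), so the interval is some kind of sixth.
G4 to E5 is 9 semitones, matching the major sixth exactly, so the quality is major.

M6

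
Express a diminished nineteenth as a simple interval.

Take out 2 octaves (14 from the number): 19 − 14 = 5.
So a diminished nineteenth is 2 octaves plus a diminished fifth. The quality is unchanged.

diminished fifth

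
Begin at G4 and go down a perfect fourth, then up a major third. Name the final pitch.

G4 down a perfect fourth → D4 (5 semitones).
Up a major third from D4: F#4 (4 semitones up).

F#4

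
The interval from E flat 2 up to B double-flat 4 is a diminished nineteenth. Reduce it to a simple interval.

d5

Subtracting seven from the interval number removes an octave: 19 − 14 = 5.
So a diminished nineteenth is 2 octaves plus a diminished fifth. The quality is unchanged.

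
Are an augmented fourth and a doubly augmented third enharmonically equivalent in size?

Yes

An augmented fourth spans 6 semitones, and a doubly augmented third also spans 6 semitones — they're enharmonic.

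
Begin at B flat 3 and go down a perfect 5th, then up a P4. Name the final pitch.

Down a perfect fifth from Bb3: Eb3 (7 semitones down).
Up a perfect fourth from Eb3: Ab3 (5 semitones up).

A flat 3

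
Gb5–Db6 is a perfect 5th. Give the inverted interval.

The rule of nine gives the new number: 9 − 5 = 4, so a fifth becomes a fourth.
Quality inverts too: perfect stays perfect. That makes the inversion a perfect fourth.

perfect 4th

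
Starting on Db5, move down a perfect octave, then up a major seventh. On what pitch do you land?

Down a perfect octave from Db5: Db4 (12 semitones down).
Up a major seventh from Db4: C5 (11 semitones up).

C5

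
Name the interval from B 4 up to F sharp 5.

B to F spans five letter names (B-C-D-E-F), so the interval is some kind of fifth.
Counting semitones, B4→F#5 is 7, which is the perfect fifth.

perfect fifth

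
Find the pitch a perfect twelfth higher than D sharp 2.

A sharp 3

The twelfth's letter: D up five letter names plus an octave → A.
A perfect twelfth spans 19 semitones, so from D#2 the target pitch is A#3.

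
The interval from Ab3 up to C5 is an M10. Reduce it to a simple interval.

M3

Each octave removed subtracts seven from the number: 10 − 7 = 3.
That makes a major tenth a compound major third — an octave plus a major third.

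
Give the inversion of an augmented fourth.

diminished 5th

The rule of nine gives the new number: 9 − 4 = 5, so a fourth becomes a fifth.
The quality also flips — augmented becomes diminished — giving a diminished fifth.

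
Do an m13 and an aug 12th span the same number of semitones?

A minor thirteenth spans 20 semitones, and an augmented twelfth also spans 20 semitones — they're enharmonic.

Yes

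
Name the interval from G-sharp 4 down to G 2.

Descending from G#4 to G2 is the same interval as ascending G2 to G#4.
G to G is the same letter name, plus 2 octaves, so the interval is some kind of fifteenth.
A perfect fifteenth would be 24 semitones; G2 to G#4 is 25, one semitone wider, so the interval is augmented.
(Equivalently, a compound augmented octave: an augmented octave plus an octave.)

augmented fifteenth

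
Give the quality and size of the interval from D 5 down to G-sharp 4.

Descending from D5 to G#4 is the same interval as ascending G#4 to D5.
G to D spans five letter names (G-A-B-C-D), so the interval is some kind of fifth.
A perfect fifth would be 7 semitones; G#4 to D5 is 6, one semitone narrower, so the interval is diminished.

d5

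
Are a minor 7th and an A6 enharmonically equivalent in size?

A minor seventh = 10 semitones = an augmented sixth; enharmonically equal.

Yes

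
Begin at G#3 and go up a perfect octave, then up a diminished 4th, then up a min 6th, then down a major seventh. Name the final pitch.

Up a perfect octave from G#3: G#4 (12 semitones up).
A diminished fourth up from G#4 is C5.
C5 up a minor sixth → Ab5 (8 semitones).
Down a major seventh from Ab5: Bbb4 (11 semitones down).

Bbb4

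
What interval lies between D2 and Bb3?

minor 13th

D to B spans six letter names (D-E-F-G-A-B), plus an octave: a thirteenth.
A major thirteenth would be 21 semitones, but D2 to Bb3 is 20 — one semitone narrower, making it a minor thirteenth.
(Equivalently, a compound minor sixth: a minor sixth plus an octave.)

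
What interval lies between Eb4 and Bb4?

E to B spans five letter names (E-F-G-A-B): a fifth.
Eb4 to Bb4 is 7 semitones, matching the perfect fifth exactly, so the quality is perfect.

perfect fifth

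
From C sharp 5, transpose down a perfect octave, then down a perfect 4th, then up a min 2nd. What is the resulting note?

A 3

Down a perfect octave from C#5: C#4 (12 semitones down).
C#4 down a perfect fourth → G#3 (5 semitones).
A minor second up from G#3 is A3.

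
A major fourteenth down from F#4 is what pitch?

G2

Counting seven letter names plus an octave down from F lands on G.
A major fourteenth is 23 semitones; 23 semitones down from F#4 gives G2.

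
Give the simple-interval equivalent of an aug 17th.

Subtracting seven from the interval number removes an octave: 17 − 14 = 3.
That makes an augmented seventeenth a compound augmented third — 2 octaves plus an augmented third.

A3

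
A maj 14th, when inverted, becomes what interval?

First reduce the compound major fourteenth to its simple form, a major seventh.
Interval numbers invert to sum to nine: 7 + 2 = 9, so a seventh inverts to a second.
Quality inverts too: major becomes minor. That makes the inversion a minor second.

minor second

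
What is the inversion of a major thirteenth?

minor 3rd

First reduce the compound major thirteenth to its simple form, a major sixth.
The rule of nine gives the new number: 9 − 6 = 3, so a sixth becomes a third.
The quality also flips — major becomes minor — giving a minor third.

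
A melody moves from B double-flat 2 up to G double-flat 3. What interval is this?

B to G spans six letter names (B-C-D-E-F-G) — that makes it a sixth of some quality.
Bbb2 to Gbb3 is 8 semitones, a half step short of the major sixth (9), so this is minor.

m6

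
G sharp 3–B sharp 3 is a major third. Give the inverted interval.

m6

Interval numbers invert to sum to nine: 3 + 6 = 9, so a third inverts to a sixth.
And major becomes minor under inversion, so we get a minor sixth.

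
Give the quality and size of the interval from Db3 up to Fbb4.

diminished 10th

D to F spans three letter names (D-E-F), plus an octave, so the interval is some kind of tenth.
Db3 to Fbb4 spans 14 semitones — two semitones narrower than the major tenth (16) — giving a diminished tenth.
(Equivalently, a compound diminished third: a diminished third plus an octave.)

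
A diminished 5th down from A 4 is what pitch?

D-sharp 4

Five letter names down from A: D.
Moving 6 semitones down from A4 (the size of a diminished fifth) reaches D#4.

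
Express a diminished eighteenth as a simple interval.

diminished 4th

Each octave removed subtracts seven from the number: 18 − 14 = 4.
That makes a diminished eighteenth a compound diminished fourth — 2 octaves plus a diminished fourth.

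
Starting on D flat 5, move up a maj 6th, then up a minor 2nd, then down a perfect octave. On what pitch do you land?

Db5 up a major sixth → Bb5 (9 semitones).
A minor second up from Bb5 is Cb6.
Cb6 down a perfect octave → Cb5 (12 semitones).

C flat 5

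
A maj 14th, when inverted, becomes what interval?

minor second

First reduce the compound major fourteenth to its simple form, a major seventh.
Inverted interval numbers add to nine, so a seventh pairs with a second (7 + 2 = 9).
And major becomes minor under inversion, so we get a minor second.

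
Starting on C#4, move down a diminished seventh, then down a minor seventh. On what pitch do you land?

E##2

Down a diminished seventh from C#4: D##3 (9 semitones down).
A minor seventh down from D##3 is E##2.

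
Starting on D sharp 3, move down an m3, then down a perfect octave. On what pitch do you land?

D#3 down a minor third → B#2 (3 semitones).
Down a perfect octave from B#2: B#1 (12 semitones down).

B sharp 1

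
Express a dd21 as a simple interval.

Subtracting seven from the interval number removes an octave: 21 − 14 = 7.
So a doubly diminished twenty-first is 2 octaves plus a doubly diminished seventh. The quality is unchanged.

dd7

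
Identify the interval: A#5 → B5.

A to B spans two letter names (A-B), so the interval is some kind of second.
At 1 semitone, A#5→B5 falls one short of a major second: minor.

minor second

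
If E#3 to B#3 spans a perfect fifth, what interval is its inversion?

perfect fourth

Inverted interval numbers add to nine, so a fifth pairs with a fourth (5 + 4 = 9).
The quality also flips — perfect stays perfect — giving a perfect fourth.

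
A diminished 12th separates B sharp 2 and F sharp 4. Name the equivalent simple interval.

Subtracting seven from the interval number removes an octave: 12 − 7 = 5.
So a diminished twelfth is an octave plus a diminished fifth. The quality is unchanged.

diminished fifth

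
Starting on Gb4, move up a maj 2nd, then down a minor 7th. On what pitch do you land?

Up a major second from Gb4: Ab4 (2 semitones up).
Down a minor seventh from Ab4: Bb3 (10 semitones down).

Bb3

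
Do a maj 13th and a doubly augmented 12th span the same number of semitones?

A major thirteenth = 21 semitones = a doubly augmented twelfth; enharmonically equal.

Yes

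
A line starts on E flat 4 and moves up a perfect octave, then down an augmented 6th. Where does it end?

Eb4 up a perfect octave → Eb5 (12 semitones).
Down an augmented sixth from Eb5: Gbb4 (10 semitones down).

G double-flat 4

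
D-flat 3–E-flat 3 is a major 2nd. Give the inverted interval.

minor seventh

Inverted interval numbers add to nine, so a second pairs with a seventh (2 + 7 = 9).
The quality also flips — major becomes minor — giving a minor seventh.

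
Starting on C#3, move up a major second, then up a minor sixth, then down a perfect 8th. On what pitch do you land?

B2

C#3 up a major second → D#3 (2 semitones).
Up a minor sixth from D#3: B3 (8 semitones up).
Down a perfect octave from B3: B2 (12 semitones down).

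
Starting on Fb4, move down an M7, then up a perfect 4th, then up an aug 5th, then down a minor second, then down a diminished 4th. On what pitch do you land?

C#4

A major seventh down from Fb4 is Gbb3.
Up a perfect fourth from Gbb3: Cbb4 (5 semitones up).
An augmented fifth up from Cbb4 is Gb4.
A minor second down from Gb4 is F4.
A diminished fourth down from F4 is C#4.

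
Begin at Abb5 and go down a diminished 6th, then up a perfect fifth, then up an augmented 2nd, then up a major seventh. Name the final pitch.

G##6

Down a diminished sixth from Abb5: C5 (7 semitones down).
C5 up a perfect fifth → G5 (7 semitones).
Up an augmented second from G5: A#5 (3 semitones up).
A#5 up a major seventh → G##6 (11 semitones).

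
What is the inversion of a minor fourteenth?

major 2nd

First reduce the compound minor fourteenth to its simple form, a minor seventh.
The rule of nine gives the new number: 9 − 7 = 2, so a seventh becomes a second.
And minor becomes major under inversion, so we get a major second.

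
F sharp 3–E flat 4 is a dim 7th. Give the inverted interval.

Inverted interval numbers add to nine, so a seventh pairs with a second (7 + 2 = 9).
The quality also flips — diminished becomes augmented — giving an augmented second.

A2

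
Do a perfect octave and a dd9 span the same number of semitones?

A perfect octave spans 12 semitones; a doubly diminished ninth spans 11 semitones. They differ by 1.

No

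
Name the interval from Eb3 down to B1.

Descending from Eb3 to B1 is the same interval as ascending B1 to Eb3.
B to E spans four letter names (B-C-D-E), plus an octave, so the interval is some kind of eleventh.
The perfect eleventh is 17 semitones; here we have 16, one semitone narrower: diminished.
(Equivalently, a compound diminished fourth: a diminished fourth plus an octave.)

d11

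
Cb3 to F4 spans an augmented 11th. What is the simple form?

augmented fourth

Take out an octave (7 from the number): 11 − 7 = 4.
So an augmented eleventh is an octave plus an augmented fourth. The quality is unchanged.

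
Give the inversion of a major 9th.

minor 7th

First reduce the compound major ninth to its simple form, a major second.
Inverted interval numbers add to nine, so a second pairs with a seventh (2 + 7 = 9).
The quality also flips — major becomes minor — giving a minor seventh.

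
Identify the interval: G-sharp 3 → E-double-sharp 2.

d10

Descending from G#3 to E##2 is the same interval as ascending E##2 to G#3.
E to G spans three letter names (E-F-G), plus an octave: a tenth.
E##2 to G#3 spans 14 semitones — two semitones narrower than the major tenth (16) — giving a diminished tenth.
(Equivalently, a compound diminished third: a diminished third plus an octave.)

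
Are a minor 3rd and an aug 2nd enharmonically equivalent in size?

A minor third = 3 semitones = an augmented second; enharmonically equal.

Yes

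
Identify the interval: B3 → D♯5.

major tenth

B to D spans three letter names (B-C-D), plus an octave: a tenth.
The major tenth spans 16 semitones, and B3 to D#5 is exactly 16 semitones — so this is a major tenth.
(Equivalently, a compound major third: a major third plus an octave.)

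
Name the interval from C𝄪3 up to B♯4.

C to B spans seven letter names (C-D-E-F-G-A-B), plus an octave: a fourteenth.
At 22 semitones, C##3→B#4 falls one short of a major fourteenth: minor.
(Equivalently, a compound minor seventh: a minor seventh plus an octave.)

minor 14th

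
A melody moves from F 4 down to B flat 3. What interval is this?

Descending from F4 to Bb3 is the same interval as ascending Bb3 to F4.
B to F spans five letter names (B-C-D-E-F), so the interval is some kind of fifth.
The perfect fifth spans 7 semitones, and Bb3 to F4 is exactly 7 semitones — so this is a perfect fifth.

perfect fifth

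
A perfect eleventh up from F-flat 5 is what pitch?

Four letters up from F (plus an octave) reaches B.
A perfect eleventh is 17 semitones; 17 semitones up from Fb5 gives Bbb6.

B-double-flat 6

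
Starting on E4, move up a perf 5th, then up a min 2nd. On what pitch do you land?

Up a perfect fifth from E4: B4 (7 semitones up).
A minor second up from B4 is C5.

C5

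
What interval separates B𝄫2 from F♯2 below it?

dd4

Descending from Bbb2 to F#2 is the same interval as ascending F#2 to Bbb2.
F to B spans four letter names (F-G-A-B), so the interval is some kind of fourth.
A perfect fourth would be 5 semitones; F#2 to Bbb2 is 3, two semitones narrower, so the interval is doubly diminished.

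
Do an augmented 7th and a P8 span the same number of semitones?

An augmented seventh spans 12 semitones, and a perfect octave also spans 12 semitones — they're enharmonic.

Yes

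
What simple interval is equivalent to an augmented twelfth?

Each octave removed subtracts seven from the number: 12 − 7 = 5.
Quality carries through unchanged, so the simple form is an augmented fifth.

augmented fifth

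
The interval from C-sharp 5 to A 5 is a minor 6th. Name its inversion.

major third

Inverted interval numbers add to nine, so a sixth pairs with a third (6 + 3 = 9).
And minor becomes major under inversion, so we get a major third.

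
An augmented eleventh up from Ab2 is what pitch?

Counting four letter names plus an octave up from A lands on D.
Moving 18 semitones up from Ab2 (the size of an augmented eleventh) reaches D4.

D4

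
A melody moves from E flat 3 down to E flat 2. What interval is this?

P8

Descending from Eb3 to Eb2 is the same interval as ascending Eb2 to Eb3.
E to E is the same letter name, plus an octave — that makes it an octave of some quality.
Eb2 to Eb3 is 12 semitones, matching the perfect octave exactly, so the quality is perfect.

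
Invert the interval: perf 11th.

First reduce the compound perfect eleventh to its simple form, a perfect fourth.
The rule of nine gives the new number: 9 − 4 = 5, so a fourth becomes a fifth.
Quality inverts too: perfect stays perfect. That makes the inversion a perfect fifth.

perfect fifth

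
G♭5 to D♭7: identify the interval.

G to D spans five letter names (G-A-B-C-D), plus an octave, so the interval is some kind of twelfth.
Gb5 to Db7 is 19 semitones, matching the perfect twelfth exactly, so the quality is perfect.
(Equivalently, a compound perfect fifth: a perfect fifth plus an octave.)

P12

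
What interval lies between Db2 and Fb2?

minor 3rd

D to F spans three letter names (D-E-F), so the interval is some kind of third.
A major third would be 4 semitones, but Db2 to Fb2 is 3 — one semitone narrower, making it a minor third.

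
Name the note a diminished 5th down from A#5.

D##5

The fifth takes the letter from A down to D.
Moving 6 semitones down from A#5 (the size of a diminished fifth) reaches D##5.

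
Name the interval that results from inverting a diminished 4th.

The rule of nine gives the new number: 9 − 4 = 5, so a fourth becomes a fifth.
And diminished becomes augmented under inversion, so we get an augmented fifth.

A5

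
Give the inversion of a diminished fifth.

augmented fourth

Interval numbers invert to sum to nine: 5 + 4 = 9, so a fifth inverts to a fourth.
And diminished becomes augmented under inversion, so we get an augmented fourth.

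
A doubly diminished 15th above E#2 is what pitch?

A fifteenth keeps the letter name E, two octaves up from E.
Moving 22 semitones up from E#2 (the size of a doubly diminished fifteenth) reaches Eb4.

Eb4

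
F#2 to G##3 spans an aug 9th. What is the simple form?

A2

Each octave removed subtracts seven from the number: 9 − 7 = 2.
That makes an augmented ninth a compound augmented second — an octave plus an augmented second.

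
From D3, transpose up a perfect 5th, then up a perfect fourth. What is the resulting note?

D4

Up a perfect fifth from D3: A3 (7 semitones up).
A3 up a perfect fourth → D4 (5 semitones).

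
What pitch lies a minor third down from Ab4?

The third takes the letter from A down to F.
Moving 3 semitones down from Ab4 (the size of a minor third) reaches F4.

F4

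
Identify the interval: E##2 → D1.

AA9

Descending from E##2 to D1 is the same interval as ascending D1 to E##2.
D to E spans two letter names (D-E), plus an octave, so the interval is some kind of ninth.
D1 to E##2 spans 16 semitones — two semitones wider than the major ninth (14) — giving a doubly augmented ninth.
(Equivalently, a compound doubly augmented second: a doubly augmented second plus an octave.)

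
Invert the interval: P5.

Interval numbers invert to sum to nine: 5 + 4 = 9, so a fifth inverts to a fourth.
Quality inverts too: perfect stays perfect. That makes the inversion a perfect fourth.

perfect 4th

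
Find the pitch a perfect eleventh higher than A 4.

Counting four letter names plus an octave up from A lands on D.
A perfect eleventh is 17 semitones; 17 semitones up from A4 gives D6.

D 6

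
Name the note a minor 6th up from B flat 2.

Six letter names up from B: G.
A minor sixth spans 8 semitones, so from Bb2 the target pitch is Gb3.

G flat 3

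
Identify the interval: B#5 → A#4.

major 9th

Descending from B#5 to A#4 is the same interval as ascending A#4 to B#5.
A to B spans two letter names (A-B), plus an octave, so the interval is some kind of ninth.
Counting semitones, A#4→B#5 is 14, which is the major ninth.
(Equivalently, a compound major second: a major second plus an octave.)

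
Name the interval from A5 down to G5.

M2

Descending from A5 to G5 is the same interval as ascending G5 to A5.
G to A spans two letter names (G-A), so the interval is some kind of second.
The major second spans 2 semitones, and G5 to A5 is exactly 2 semitones — so this is a major second.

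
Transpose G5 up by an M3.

B5

Three letter names up from G: B.
Moving 4 semitones up from G5 (the size of a major third) reaches B5.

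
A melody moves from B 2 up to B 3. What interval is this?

perfect octave

B to B is the same letter name, plus an octave — that makes it an octave of some quality.
The perfect octave spans 12 semitones, and B2 to B3 is exactly 12 semitones — so this is a perfect octave.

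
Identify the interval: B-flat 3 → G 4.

B to G spans six letter names (B-C-D-E-F-G): a sixth.
The major sixth spans 9 semitones, and Bb3 to G4 is exactly 9 semitones — so this is a major sixth.

M6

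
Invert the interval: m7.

The rule of nine gives the new number: 9 − 7 = 2, so a seventh becomes a second.
Quality inverts too: minor becomes major. That makes the inversion a major second.

M2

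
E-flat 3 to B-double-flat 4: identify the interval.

E to B spans five letter names (E-F-G-A-B), plus an octave: a twelfth.
A perfect twelfth would be 19 semitones; Eb3 to Bbb4 is 18, one semitone narrower, so the interval is diminished.
(Equivalently, a compound diminished fifth: a diminished fifth plus an octave.)

diminished twelfth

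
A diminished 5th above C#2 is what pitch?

G2

The fifth takes the letter from C up to G.
A diminished fifth is 6 semitones; 6 semitones up from C#2 gives G2.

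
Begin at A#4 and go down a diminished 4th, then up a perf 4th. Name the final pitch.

A#4 down a diminished fourth → E##4 (4 semitones).
E##4 up a perfect fourth → A##4 (5 semitones).

A##4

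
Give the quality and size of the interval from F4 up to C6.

F to C spans five letter names (F-G-A-B-C), plus an octave, so the interval is some kind of twelfth.
F4 to C6 is 19 semitones, matching the perfect twelfth exactly, so the quality is perfect.
(Equivalently, a compound perfect fifth: a perfect fifth plus an octave.)

perfect 12th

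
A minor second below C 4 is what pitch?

B 3

Two letter names down from C: B.
Moving 1 semitone down from C4 (the size of a minor second) reaches B3.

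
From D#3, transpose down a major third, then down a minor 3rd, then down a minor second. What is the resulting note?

D#3 down a major third → B2 (4 semitones).
A minor third down from B2 is G#2.
Down a minor second from G#2: F##2 (1 semitone down).

F##2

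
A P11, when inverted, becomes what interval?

First reduce the compound perfect eleventh to its simple form, a perfect fourth.
The rule of nine gives the new number: 9 − 4 = 5, so a fourth becomes a fifth.
Quality inverts too: perfect stays perfect. That makes the inversion a perfect fifth.

perfect 5th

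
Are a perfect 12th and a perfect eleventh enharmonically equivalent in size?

No

A perfect twelfth is 19 semitones but a perfect eleventh is 17 semitones — different sizes.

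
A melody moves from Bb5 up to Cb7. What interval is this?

B to C spans two letter names (B-C), plus an octave, so the interval is some kind of ninth.
Bb5 to Cb7 is 13 semitones, a half step short of the major ninth (14), so this is minor.
(Equivalently, a compound minor second: a minor second plus an octave.)

minor ninth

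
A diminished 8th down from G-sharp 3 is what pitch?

G-double-sharp 2

The letter stays G (same as the start), shifted an octave down.
A diminished octave is 11 semitones; 11 semitones down from G#3 gives G##2.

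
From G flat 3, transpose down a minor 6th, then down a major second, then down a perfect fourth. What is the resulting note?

E flat 2

A minor sixth down from Gb3 is Bb2.
Bb2 down a major second → Ab2 (2 semitones).
Ab2 down a perfect fourth → Eb2 (5 semitones).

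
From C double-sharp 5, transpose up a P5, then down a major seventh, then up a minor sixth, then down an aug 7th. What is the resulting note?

G flat 4

A perfect fifth up from C##5 is G##5.
Down a major seventh from G##5: A#4 (11 semitones down).
A#4 up a minor sixth → F#5 (8 semitones).
Down an augmented seventh from F#5: Gb4 (12 semitones down).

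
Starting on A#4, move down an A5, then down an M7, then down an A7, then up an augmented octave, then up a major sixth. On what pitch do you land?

Db4

Down an augmented fifth from A#4: D4 (8 semitones down).
D4 down a major seventh → Eb3 (11 semitones).
Down an augmented seventh from Eb3: Fbb2 (12 semitones down).
Fbb2 up an augmented octave → Fb3 (13 semitones).
Fb3 up a major sixth → Db4 (9 semitones).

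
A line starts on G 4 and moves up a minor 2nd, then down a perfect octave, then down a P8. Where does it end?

A flat 2

A minor second up from G4 is Ab4.
Down a perfect octave from Ab4: Ab3 (12 semitones down).
Ab3 down a perfect octave → Ab2 (12 semitones).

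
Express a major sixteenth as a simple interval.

Take out 2 octaves (14 from the number): 16 − 14 = 2.
That makes a major sixteenth a compound major second — 2 octaves plus a major second.

M2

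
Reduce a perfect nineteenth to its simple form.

P5

Subtracting seven from the interval number removes an octave: 19 − 14 = 5.
So a perfect nineteenth is 2 octaves plus a perfect fifth. The quality is unchanged.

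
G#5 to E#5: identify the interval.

minor third

Descending from G#5 to E#5 is the same interval as ascending E#5 to G#5.
E to G spans three letter names (E-F-G): a third.
At 3 semitones, E#5→G#5 falls one short of a major third: minor.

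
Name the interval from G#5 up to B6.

m10

G to B spans three letter names (G-A-B), plus an octave — that makes it a tenth of some quality.
At 15 semitones, G#5→B6 falls one short of a major tenth: minor.
(Equivalently, a compound minor third: a minor third plus an octave.)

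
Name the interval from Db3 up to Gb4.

D to G spans four letter names (D-E-F-G), plus an octave — that makes it an eleventh of some quality.
The perfect eleventh spans 17 semitones, and Db3 to Gb4 is exactly 17 semitones — so this is a perfect eleventh.
(Equivalently, a compound perfect fourth: a perfect fourth plus an octave.)

perfect 11th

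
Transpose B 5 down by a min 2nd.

Two letter names down from B: A.
A minor second spans 1 semitone, so from B5 the target pitch is A#5.

A-sharp 5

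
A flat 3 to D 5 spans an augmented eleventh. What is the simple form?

augmented fourth

Each octave removed subtracts seven from the number: 11 − 7 = 4.
Quality carries through unchanged, so the simple form is an augmented fourth.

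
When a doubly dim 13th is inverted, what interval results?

First reduce the compound doubly diminished thirteenth to its simple form, a doubly diminished sixth.
Inverted interval numbers add to nine, so a sixth pairs with a third (6 + 3 = 9).
And doubly diminished becomes doubly augmented under inversion, so we get a doubly augmented third.

doubly augmented third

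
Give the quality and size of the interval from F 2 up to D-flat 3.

minor sixth

F to D spans six letter names (F-G-A-B-C-D), so the interval is some kind of sixth.
A major sixth would be 9 semitones, but F2 to Db3 is 8 — one semitone narrower, making it a minor sixth.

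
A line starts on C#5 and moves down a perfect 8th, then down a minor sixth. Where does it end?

E#3

A perfect octave down from C#5 is C#4.
C#4 down a minor sixth → E#3 (8 semitones).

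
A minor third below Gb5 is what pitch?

Three letter names down from G: E.
A minor third is 3 semitones; 3 semitones down from Gb5 gives Eb5.

Eb5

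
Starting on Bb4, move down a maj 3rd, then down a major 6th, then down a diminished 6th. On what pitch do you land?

Bb4 down a major third → Gb4 (4 semitones).
Down a major sixth from Gb4: Bbb3 (9 semitones down).
A diminished sixth down from Bbb3 is D3.

D3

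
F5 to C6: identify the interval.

F to C spans five letter names (F-G-A-B-C), so the interval is some kind of fifth.
Counting semitones, F5→C6 is 7, which is the perfect fifth.

perfect 5th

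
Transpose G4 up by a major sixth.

E5

The sixth takes the letter from G up to E.
A major sixth spans 9 semitones, so from G4 the target pitch is E5.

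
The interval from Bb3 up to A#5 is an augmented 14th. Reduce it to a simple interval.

augmented seventh

Subtracting seven from the interval number removes an octave: 14 − 7 = 7.
That makes an augmented fourteenth a compound augmented seventh — an octave plus an augmented seventh.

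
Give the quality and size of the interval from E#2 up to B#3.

P12

E to B spans five letter names (E-F-G-A-B), plus an octave: a twelfth.
E#2 to B#3 is 19 semitones, matching the perfect twelfth exactly, so the quality is perfect.
(Equivalently, a compound perfect fifth: a perfect fifth plus an octave.)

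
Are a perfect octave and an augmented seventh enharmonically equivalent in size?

A perfect octave = 12 semitones = an augmented seventh; enharmonically equal.

Yes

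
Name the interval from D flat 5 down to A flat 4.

Descending from Db5 to Ab4 is the same interval as ascending Ab4 to Db5.
A to D spans four letter names (A-B-C-D): a fourth.
The perfect fourth spans 5 semitones, and Ab4 to Db5 is exactly 5 semitones — so this is a perfect fourth.

perfect 4th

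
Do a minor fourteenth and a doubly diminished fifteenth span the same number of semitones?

A minor fourteenth = 22 semitones = a doubly diminished fifteenth; enharmonically equal.

Yes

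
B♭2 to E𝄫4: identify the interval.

diminished eleventh

B to E spans four letter names (B-C-D-E), plus an octave: an eleventh.
A perfect eleventh would be 17 semitones; Bb2 to Ebb4 is 16, one semitone narrower, so the interval is diminished.
(Equivalently, a compound diminished fourth: a diminished fourth plus an octave.)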